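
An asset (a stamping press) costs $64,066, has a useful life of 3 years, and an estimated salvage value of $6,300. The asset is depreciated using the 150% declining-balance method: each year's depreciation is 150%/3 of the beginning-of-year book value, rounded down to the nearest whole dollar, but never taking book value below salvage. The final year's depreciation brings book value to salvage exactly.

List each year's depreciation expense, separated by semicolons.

$32,033; $16,016; $9,717

Depreciable base = $64,066 − $6,300 = $57,766.
Year 1: ⌊$64,066 × 150%/3⌋ = $32,033. Book value $32,033.
Year 2: ⌊$32,033 × 150%/3⌋ = $16,016. Book value $16,017.
Year 3 (final): $16,017 − $6,300 = $9,717. Book value $6,300.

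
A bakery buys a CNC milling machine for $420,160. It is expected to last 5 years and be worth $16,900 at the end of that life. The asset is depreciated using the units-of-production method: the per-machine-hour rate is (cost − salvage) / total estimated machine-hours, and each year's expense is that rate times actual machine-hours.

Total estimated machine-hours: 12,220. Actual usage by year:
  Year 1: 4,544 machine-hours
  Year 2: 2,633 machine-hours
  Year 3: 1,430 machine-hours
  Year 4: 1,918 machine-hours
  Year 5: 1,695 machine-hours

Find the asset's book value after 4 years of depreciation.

Depreciable base = $420,160 − $16,900 = $403,260.
Rate = $403,260 / 12,220 machine-hours = $33 per machine-hour.
Year 1: 4,544 × $33 = $149,952. Book value $270,208.
Year 2: 2,633 × $33 = $86,889. Book value $183,319.
Year 3: 1,430 × $33 = $47,190. Book value $136,129.
Year 4: 1,918 × $33 = $63,294. Book value $72,835.

$72,835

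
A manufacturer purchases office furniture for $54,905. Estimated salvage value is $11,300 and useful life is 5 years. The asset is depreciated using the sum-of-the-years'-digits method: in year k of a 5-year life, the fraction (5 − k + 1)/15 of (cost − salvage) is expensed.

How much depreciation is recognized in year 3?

Depreciable base = $54,905 − $11,300 = $43,605.
Sum of the years' digits = 5+4+3+2+1 = 15.
Year 1: $43,605 × 5/15 = $14,535. Book value $40,370.
Year 2: $43,605 × 4/15 = $11,628. Book value $28,742.
Year 3: $43,605 × 3/15 = $8,721. Book value $20,021.

$8,721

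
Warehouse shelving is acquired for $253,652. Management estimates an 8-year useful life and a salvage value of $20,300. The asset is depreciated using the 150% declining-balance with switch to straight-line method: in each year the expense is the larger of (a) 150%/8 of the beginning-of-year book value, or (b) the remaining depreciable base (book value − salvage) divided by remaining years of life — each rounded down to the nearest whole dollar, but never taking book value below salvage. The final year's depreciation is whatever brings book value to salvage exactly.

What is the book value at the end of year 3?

Depreciable base = $253,652 − $20,300 = $233,352.
Year 1: DB = ⌊$253,652 × 150%/8⌋ = $47,559; SL = ⌊$233,352/8⌋ = $29,169 → take DB $47,559. Book value $206,093.
Year 2: DB = ⌊$206,093 × 150%/8⌋ = $38,642; SL = ⌊$185,793/7⌋ = $26,541 → take DB $38,642. Book value $167,451.
Year 3: DB = ⌊$167,451 × 150%/8⌋ = $31,397; SL = ⌊$147,151/6⌋ = $24,525 → take DB $31,397. Book value $136,054.

$136,054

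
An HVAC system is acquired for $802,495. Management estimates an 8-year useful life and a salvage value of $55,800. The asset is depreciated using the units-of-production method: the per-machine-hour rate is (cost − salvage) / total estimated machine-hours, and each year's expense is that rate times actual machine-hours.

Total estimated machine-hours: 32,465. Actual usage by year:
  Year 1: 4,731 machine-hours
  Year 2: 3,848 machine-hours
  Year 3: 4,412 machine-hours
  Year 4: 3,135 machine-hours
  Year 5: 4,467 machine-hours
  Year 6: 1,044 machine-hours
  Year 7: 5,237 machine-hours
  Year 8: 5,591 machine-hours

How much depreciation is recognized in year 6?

Depreciable base = $802,495 − $55,800 = $746,695.
Rate = $746,695 / 32,465 machine-hours = $23 per machine-hour.
Year 1: 4,731 × $23 = $108,813. Book value $693,682.
Year 2: 3,848 × $23 = $88,504. Book value $605,178.
Year 3: 4,412 × $23 = $101,476. Book value $503,702.
Year 4: 3,135 × $23 = $72,105. Book value $431,597.
Year 5: 4,467 × $23 = $102,741. Book value $328,856.
Year 6: 1,044 × $23 = $24,012. Book value $304,844.

$24,012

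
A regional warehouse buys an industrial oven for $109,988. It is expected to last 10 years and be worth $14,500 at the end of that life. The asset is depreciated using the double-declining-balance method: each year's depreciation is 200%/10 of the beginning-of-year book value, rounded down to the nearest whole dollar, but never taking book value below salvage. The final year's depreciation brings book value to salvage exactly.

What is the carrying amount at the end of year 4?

$45,052

Depreciable base = $109,988 − $14,500 = $95,488.
Year 1: ⌊$109,988 × 200%/10⌋ = $21,997. Book value $87,991.
Year 2: ⌊$87,991 × 200%/10⌋ = $17,598. Book value $70,393.
Year 3: ⌊$70,393 × 200%/10⌋ = $14,078. Book value $56,315.
Year 4: ⌊$56,315 × 200%/10⌋ = $11,263. Book value $45,052.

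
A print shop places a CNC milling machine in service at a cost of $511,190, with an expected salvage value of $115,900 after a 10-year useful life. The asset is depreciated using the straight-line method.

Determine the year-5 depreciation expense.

$39,529

Depreciable base = $511,190 − $115,900 = $395,290.
Annual expense = $395,290 / 10 = $39,529.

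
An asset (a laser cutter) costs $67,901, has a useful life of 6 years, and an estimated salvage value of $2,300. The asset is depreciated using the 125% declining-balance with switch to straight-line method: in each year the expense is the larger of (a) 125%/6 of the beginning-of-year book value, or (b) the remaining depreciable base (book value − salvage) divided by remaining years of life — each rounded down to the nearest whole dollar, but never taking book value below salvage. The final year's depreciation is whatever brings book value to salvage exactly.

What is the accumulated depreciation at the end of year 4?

$45,472

Depreciable base = $67,901 − $2,300 = $65,601.
Year 1: DB = ⌊$67,901 × 125%/6⌋ = $14,146; SL = ⌊$65,601/6⌋ = $10,933 → take DB $14,146. Book value $53,755.
Year 2: DB = ⌊$53,755 × 125%/6⌋ = $11,198; SL = ⌊$51,455/5⌋ = $10,291 → take DB $11,198. Book value $42,557.
Year 3: DB = ⌊$42,557 × 125%/6⌋ = $8,866; SL = ⌊$40,257/4⌋ = $10,064 → take SL $10,064. Book value $32,493.
Year 4: DB = ⌊$32,493 × 125%/6⌋ = $6,769; SL = ⌊$30,193/3⌋ = $10,064 → take SL $10,064. Book value $22,429.
Accumulated through year 4 = $67,901 − $22,429 = $45,472.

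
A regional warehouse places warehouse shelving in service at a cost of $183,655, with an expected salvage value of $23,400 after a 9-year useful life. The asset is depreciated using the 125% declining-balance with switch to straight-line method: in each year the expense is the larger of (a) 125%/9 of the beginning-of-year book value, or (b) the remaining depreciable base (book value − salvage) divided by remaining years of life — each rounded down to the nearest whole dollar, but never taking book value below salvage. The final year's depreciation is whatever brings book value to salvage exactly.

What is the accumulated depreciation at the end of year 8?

$144,738

Depreciable base = $183,655 − $23,400 = $160,255.
Year 1: DB = ⌊$183,655 × 125%/9⌋ = $25,507; SL = ⌊$160,255/9⌋ = $17,806 → take DB $25,507. Book value $158,148.
Year 2: DB = ⌊$158,148 × 125%/9⌋ = $21,965; SL = ⌊$134,748/8⌋ = $16,843 → take DB $21,965. Book value $136,183.
Year 3: DB = ⌊$136,183 × 125%/9⌋ = $18,914; SL = ⌊$112,783/7⌋ = $16,111 → take DB $18,914. Book value $117,269.
Year 4: DB = ⌊$117,269 × 125%/9⌋ = $16,287; SL = ⌊$93,869/6⌋ = $15,644 → take DB $16,287. Book value $100,982.
Year 5: DB = ⌊$100,982 × 125%/9⌋ = $14,025; SL = ⌊$77,582/5⌋ = $15,516 → take SL $15,516. Book value $85,466.
Year 6: DB = ⌊$85,466 × 125%/9⌋ = $11,870; SL = ⌊$62,066/4⌋ = $15,516 → take SL $15,516. Book value $69,950.
Year 7: DB = ⌊$69,950 × 125%/9⌋ = $9,715; SL = ⌊$46,550/3⌋ = $15,516 → take SL $15,516. Book value $54,434.
Year 8: DB = ⌊$54,434 × 125%/9⌋ = $7,560; SL = ⌊$31,034/2⌋ = $15,517 → take SL $15,517. Book value $38,917.
Accumulated through year 8 = $183,655 − $38,917 = $144,738.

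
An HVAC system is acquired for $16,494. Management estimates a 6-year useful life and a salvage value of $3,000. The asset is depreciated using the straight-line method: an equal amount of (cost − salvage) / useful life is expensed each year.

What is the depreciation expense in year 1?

$2,249

Depreciable base = $16,494 − $3,000 = $13,494.
Annual expense = $13,494 / 6 = $2,249.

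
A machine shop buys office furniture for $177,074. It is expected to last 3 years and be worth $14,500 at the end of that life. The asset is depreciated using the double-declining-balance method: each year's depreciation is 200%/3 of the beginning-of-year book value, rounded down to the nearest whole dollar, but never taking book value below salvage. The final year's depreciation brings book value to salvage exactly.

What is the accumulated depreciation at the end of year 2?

$157,399

Depreciable base = $177,074 − $14,500 = $162,574.
Year 1: ⌊$177,074 × 200%/3⌋ = $118,049. Book value $59,025.
Year 2: ⌊$59,025 × 200%/3⌋ = $39,350. Book value $19,675.
Accumulated through year 2 = $177,074 − $19,675 = $157,399.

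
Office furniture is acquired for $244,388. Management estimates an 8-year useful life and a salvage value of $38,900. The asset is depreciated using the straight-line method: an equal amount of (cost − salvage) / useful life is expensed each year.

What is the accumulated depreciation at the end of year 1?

$25,686

Depreciable base = $244,388 − $38,900 = $205,488.
Annual expense = $205,488 / 8 = $25,686.
End of year 1: book value $218,702.
Accumulated through year 1 = $244,388 − $218,702 = $25,686.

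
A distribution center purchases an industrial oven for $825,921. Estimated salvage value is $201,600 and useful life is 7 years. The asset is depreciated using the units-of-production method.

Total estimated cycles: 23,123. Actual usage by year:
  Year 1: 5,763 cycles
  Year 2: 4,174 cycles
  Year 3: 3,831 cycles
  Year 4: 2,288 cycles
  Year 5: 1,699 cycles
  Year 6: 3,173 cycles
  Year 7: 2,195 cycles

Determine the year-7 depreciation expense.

Depreciable base = $825,921 − $201,600 = $624,321.
Rate = $624,321 / 23,123 cycles = $27 per cycle.
Year 1: 5,763 × $27 = $155,601. Book value $670,320.
Year 2: 4,174 × $27 = $112,698. Book value $557,622.
Year 3: 3,831 × $27 = $103,437. Book value $454,185.
Year 4: 2,288 × $27 = $61,776. Book value $392,409.
Year 5: 1,699 × $27 = $45,873. Book value $346,536.
Year 6: 3,173 × $27 = $85,671. Book value $260,865.
Year 7: 2,195 × $27 = $59,265. Book value $201,600.

$59,265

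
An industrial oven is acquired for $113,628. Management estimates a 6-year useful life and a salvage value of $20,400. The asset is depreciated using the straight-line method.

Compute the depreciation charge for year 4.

$15,538

Depreciable base = $113,628 − $20,400 = $93,228.
Annual expense = $93,228 / 6 = $15,538.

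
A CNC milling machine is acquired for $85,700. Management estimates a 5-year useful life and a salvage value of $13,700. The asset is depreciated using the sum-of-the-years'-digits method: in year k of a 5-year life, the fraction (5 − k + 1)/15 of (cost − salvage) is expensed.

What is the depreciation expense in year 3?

$14,400

Depreciable base = $85,700 − $13,700 = $72,000.
Sum of the years' digits = 5+4+3+2+1 = 15.
Year 1: $72,000 × 5/15 = $24,000. Book value $61,700.
Year 2: $72,000 × 4/15 = $19,200. Book value $42,500.
Year 3: $72,000 × 3/15 = $14,400. Book value $28,100.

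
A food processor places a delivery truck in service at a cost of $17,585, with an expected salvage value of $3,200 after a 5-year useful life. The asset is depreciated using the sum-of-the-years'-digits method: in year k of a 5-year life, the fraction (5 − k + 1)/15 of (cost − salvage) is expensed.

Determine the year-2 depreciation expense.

Depreciable base = $17,585 − $3,200 = $14,385.
Sum of the years' digits = 5+4+3+2+1 = 15.
Year 1: $14,385 × 5/15 = $4,795. Book value $12,790.
Year 2: $14,385 × 4/15 = $3,836. Book value $8,954.

$3,836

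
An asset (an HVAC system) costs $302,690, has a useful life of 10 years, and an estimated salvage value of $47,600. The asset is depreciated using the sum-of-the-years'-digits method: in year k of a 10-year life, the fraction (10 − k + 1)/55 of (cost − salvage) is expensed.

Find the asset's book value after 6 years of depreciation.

Depreciable base = $302,690 − $47,600 = $255,090.
Sum of the years' digits = 10+9+8+7+6+5+4+3+2+1 = 55.
Year 1: $255,090 × 10/55 = $46,380. Book value $256,310.
Year 2: $255,090 × 9/55 = $41,742. Book value $214,568.
Year 3: $255,090 × 8/55 = $37,104. Book value $177,464.
Year 4: $255,090 × 7/55 = $32,466. Book value $144,998.
Year 5: $255,090 × 6/55 = $27,828. Book value $117,170.
Year 6: $255,090 × 5/55 = $23,190. Book value $93,980.

$93,980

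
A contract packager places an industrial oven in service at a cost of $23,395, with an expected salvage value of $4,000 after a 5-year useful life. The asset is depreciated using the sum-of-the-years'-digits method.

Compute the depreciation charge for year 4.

$2,586

Depreciable base = $23,395 − $4,000 = $19,395.
Sum of the years' digits = 5+4+3+2+1 = 15.
Year 1: $19,395 × 5/15 = $6,465. Book value $16,930.
Year 2: $19,395 × 4/15 = $5,172. Book value $11,758.
Year 3: $19,395 × 3/15 = $3,879. Book value $7,879.
Year 4: $19,395 × 2/15 = $2,586. Book value $5,293.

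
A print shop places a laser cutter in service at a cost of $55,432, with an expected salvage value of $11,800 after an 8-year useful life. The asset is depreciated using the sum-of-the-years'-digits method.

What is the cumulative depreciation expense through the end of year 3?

Depreciable base = $55,432 − $11,800 = $43,632.
Sum of the years' digits = 8+7+6+5+4+3+2+1 = 36.
Year 1: $43,632 × 8/36 = $9,696. Book value $45,736.
Year 2: $43,632 × 7/36 = $8,484. Book value $37,252.
Year 3: $43,632 × 6/36 = $7,272. Book value $29,980.
Accumulated through year 3 = $55,432 − $29,980 = $25,452.

$25,452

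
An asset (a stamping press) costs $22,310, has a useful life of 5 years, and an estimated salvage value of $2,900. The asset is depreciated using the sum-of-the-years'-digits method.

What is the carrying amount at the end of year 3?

$6,782

Depreciable base = $22,310 − $2,900 = $19,410.
Sum of the years' digits = 5+4+3+2+1 = 15.
Year 1: $19,410 × 5/15 = $6,470. Book value $15,840.
Year 2: $19,410 × 4/15 = $5,176. Book value $10,664.
Year 3: $19,410 × 3/15 = $3,882. Book value $6,782.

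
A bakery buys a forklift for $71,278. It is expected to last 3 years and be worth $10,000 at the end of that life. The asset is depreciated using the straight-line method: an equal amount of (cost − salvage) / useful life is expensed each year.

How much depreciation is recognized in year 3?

$20,426

Depreciable base = $71,278 − $10,000 = $61,278.
Annual expense = $61,278 / 3 = $20,426.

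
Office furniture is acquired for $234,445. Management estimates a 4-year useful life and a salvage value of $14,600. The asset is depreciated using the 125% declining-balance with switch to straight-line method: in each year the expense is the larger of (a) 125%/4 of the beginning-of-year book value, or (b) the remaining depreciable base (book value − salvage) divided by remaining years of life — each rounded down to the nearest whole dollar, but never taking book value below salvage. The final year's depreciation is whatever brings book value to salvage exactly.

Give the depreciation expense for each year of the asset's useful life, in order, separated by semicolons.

$73,264; $50,369; $48,106; $48,106

Depreciable base = $234,445 − $14,600 = $219,845.
Year 1: DB = ⌊$234,445 × 125%/4⌋ = $73,264; SL = ⌊$219,845/4⌋ = $54,961 → take DB $73,264. Book value $161,181.
Year 2: DB = ⌊$161,181 × 125%/4⌋ = $50,369; SL = ⌊$146,581/3⌋ = $48,860 → take DB $50,369. Book value $110,812.
Year 3: DB = ⌊$110,812 × 125%/4⌋ = $34,628; SL = ⌊$96,212/2⌋ = $48,106 → take SL $48,106. Book value $62,706.
Year 4 (final): $62,706 − $14,600 = $48,106. Book value $14,600.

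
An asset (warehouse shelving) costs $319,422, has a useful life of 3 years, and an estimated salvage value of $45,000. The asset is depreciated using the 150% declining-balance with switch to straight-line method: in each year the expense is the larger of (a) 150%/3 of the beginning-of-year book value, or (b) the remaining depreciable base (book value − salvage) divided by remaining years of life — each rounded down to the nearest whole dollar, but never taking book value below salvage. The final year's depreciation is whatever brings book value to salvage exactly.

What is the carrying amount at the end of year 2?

Depreciable base = $319,422 − $45,000 = $274,422.
Year 1: DB = ⌊$319,422 × 150%/3⌋ = $159,711; SL = ⌊$274,422/3⌋ = $91,474 → take DB $159,711. Book value $159,711.
Year 2: DB = ⌊$159,711 × 150%/3⌋ = $79,855; SL = ⌊$114,711/2⌋ = $57,355 → take DB $79,855. Book value $79,856.

$79,856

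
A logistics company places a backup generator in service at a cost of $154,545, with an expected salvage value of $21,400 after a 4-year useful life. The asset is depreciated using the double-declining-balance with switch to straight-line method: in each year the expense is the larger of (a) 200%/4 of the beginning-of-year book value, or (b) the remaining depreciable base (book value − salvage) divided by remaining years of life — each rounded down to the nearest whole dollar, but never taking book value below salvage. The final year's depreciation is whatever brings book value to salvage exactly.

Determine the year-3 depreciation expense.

$17,237

Depreciable base = $154,545 − $21,400 = $133,145.
Year 1: DB = ⌊$154,545 × 200%/4⌋ = $77,272; SL = ⌊$133,145/4⌋ = $33,286 → take DB $77,272. Book value $77,273.
Year 2: DB = ⌊$77,273 × 200%/4⌋ = $38,636; SL = ⌊$55,873/3⌋ = $18,624 → take DB $38,636. Book value $38,637.
Year 3: DB = ⌊$38,637 × 200%/4⌋ = $19,318; SL = ⌊$17,237/2⌋ = $8,618 → take DB $19,318, capped at $17,237. Book value $21,400.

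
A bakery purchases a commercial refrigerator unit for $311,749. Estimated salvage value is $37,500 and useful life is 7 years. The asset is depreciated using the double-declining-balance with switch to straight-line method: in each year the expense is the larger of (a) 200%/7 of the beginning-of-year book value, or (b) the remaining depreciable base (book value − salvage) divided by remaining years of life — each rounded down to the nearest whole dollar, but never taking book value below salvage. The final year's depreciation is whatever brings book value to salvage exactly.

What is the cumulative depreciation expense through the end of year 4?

$230,597

Depreciable base = $311,749 − $37,500 = $274,249.
Year 1: DB = ⌊$311,749 × 200%/7⌋ = $89,071; SL = ⌊$274,249/7⌋ = $39,178 → take DB $89,071. Book value $222,678.
Year 2: DB = ⌊$222,678 × 200%/7⌋ = $63,622; SL = ⌊$185,178/6⌋ = $30,863 → take DB $63,622. Book value $159,056.
Year 3: DB = ⌊$159,056 × 200%/7⌋ = $45,444; SL = ⌊$121,556/5⌋ = $24,311 → take DB $45,444. Book value $113,612.
Year 4: DB = ⌊$113,612 × 200%/7⌋ = $32,460; SL = ⌊$76,112/4⌋ = $19,028 → take DB $32,460. Book value $81,152.
Accumulated through year 4 = $311,749 − $81,152 = $230,597.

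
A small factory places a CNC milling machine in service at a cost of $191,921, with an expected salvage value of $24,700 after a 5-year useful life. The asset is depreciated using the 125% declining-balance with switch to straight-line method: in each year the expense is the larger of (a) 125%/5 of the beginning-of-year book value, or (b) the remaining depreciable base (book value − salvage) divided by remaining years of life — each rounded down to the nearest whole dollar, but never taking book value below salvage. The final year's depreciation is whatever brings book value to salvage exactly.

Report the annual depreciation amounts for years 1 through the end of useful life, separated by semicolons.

$47,980; $35,985; $27,752; $27,752; $27,752

Depreciable base = $191,921 − $24,700 = $167,221.
Year 1: DB = ⌊$191,921 × 125%/5⌋ = $47,980; SL = ⌊$167,221/5⌋ = $33,444 → take DB $47,980. Book value $143,941.
Year 2: DB = ⌊$143,941 × 125%/5⌋ = $35,985; SL = ⌊$119,241/4⌋ = $29,810 → take DB $35,985. Book value $107,956.
Year 3: DB = ⌊$107,956 × 125%/5⌋ = $26,989; SL = ⌊$83,256/3⌋ = $27,752 → take SL $27,752. Book value $80,204.
Year 4: DB = ⌊$80,204 × 125%/5⌋ = $20,051; SL = ⌊$55,504/2⌋ = $27,752 → take SL $27,752. Book value $52,452.
Year 5 (final): $52,452 − $24,700 = $27,752. Book value $24,700.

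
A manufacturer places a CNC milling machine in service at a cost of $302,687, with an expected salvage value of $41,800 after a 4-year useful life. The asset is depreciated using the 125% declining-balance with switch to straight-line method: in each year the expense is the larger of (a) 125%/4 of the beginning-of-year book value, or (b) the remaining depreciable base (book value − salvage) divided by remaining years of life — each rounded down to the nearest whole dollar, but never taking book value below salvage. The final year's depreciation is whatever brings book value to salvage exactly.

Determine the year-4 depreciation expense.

$50,634

Depreciable base = $302,687 − $41,800 = $260,887.
Year 1: DB = ⌊$302,687 × 125%/4⌋ = $94,589; SL = ⌊$260,887/4⌋ = $65,221 → take DB $94,589. Book value $208,098.
Year 2: DB = ⌊$208,098 × 125%/4⌋ = $65,030; SL = ⌊$166,298/3⌋ = $55,432 → take DB $65,030. Book value $143,068.
Year 3: DB = ⌊$143,068 × 125%/4⌋ = $44,708; SL = ⌊$101,268/2⌋ = $50,634 → take SL $50,634. Book value $92,434.
Year 4 (final): $92,434 − $41,800 = $50,634. Book value $41,800.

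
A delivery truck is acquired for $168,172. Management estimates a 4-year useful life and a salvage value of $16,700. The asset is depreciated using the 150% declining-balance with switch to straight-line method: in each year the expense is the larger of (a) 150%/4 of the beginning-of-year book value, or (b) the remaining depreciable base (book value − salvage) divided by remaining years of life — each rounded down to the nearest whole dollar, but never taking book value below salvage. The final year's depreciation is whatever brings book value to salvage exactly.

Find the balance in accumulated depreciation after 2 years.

Depreciable base = $168,172 − $16,700 = $151,472.
Year 1: DB = ⌊$168,172 × 150%/4⌋ = $63,064; SL = ⌊$151,472/4⌋ = $37,868 → take DB $63,064. Book value $105,108.
Year 2: DB = ⌊$105,108 × 150%/4⌋ = $39,415; SL = ⌊$88,408/3⌋ = $29,469 → take DB $39,415. Book value $65,693.
Accumulated through year 2 = $168,172 − $65,693 = $102,479.

$102,479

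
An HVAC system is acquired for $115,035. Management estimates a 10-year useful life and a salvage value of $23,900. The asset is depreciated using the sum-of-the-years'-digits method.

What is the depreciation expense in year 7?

Depreciable base = $115,035 − $23,900 = $91,135.
Sum of the years' digits = 10+9+8+7+6+5+4+3+2+1 = 55.
Year 1: $91,135 × 10/55 = $16,570. Book value $98,465.
Year 2: $91,135 × 9/55 = $14,913. Book value $83,552.
Year 3: $91,135 × 8/55 = $13,256. Book value $70,296.
Year 4: $91,135 × 7/55 = $11,599. Book value $58,697.
Year 5: $91,135 × 6/55 = $9,942. Book value $48,755.
Year 6: $91,135 × 5/55 = $8,285. Book value $40,470.
Year 7: $91,135 × 4/55 = $6,628. Book value $33,842.

$6,628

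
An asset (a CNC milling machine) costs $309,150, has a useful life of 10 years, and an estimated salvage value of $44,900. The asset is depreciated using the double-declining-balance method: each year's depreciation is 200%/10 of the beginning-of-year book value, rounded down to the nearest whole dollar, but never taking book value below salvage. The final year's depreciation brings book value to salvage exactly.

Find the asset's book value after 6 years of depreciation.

$81,043

Depreciable base = $309,150 − $44,900 = $264,250.
Year 1: ⌊$309,150 × 200%/10⌋ = $61,830. Book value $247,320.
Year 2: ⌊$247,320 × 200%/10⌋ = $49,464. Book value $197,856.
Year 3: ⌊$197,856 × 200%/10⌋ = $39,571. Book value $158,285.
Year 4: ⌊$158,285 × 200%/10⌋ = $31,657. Book value $126,628.
Year 5: ⌊$126,628 × 200%/10⌋ = $25,325. Book value $101,303.
Year 6: ⌊$101,303 × 200%/10⌋ = $20,260. Book value $81,043.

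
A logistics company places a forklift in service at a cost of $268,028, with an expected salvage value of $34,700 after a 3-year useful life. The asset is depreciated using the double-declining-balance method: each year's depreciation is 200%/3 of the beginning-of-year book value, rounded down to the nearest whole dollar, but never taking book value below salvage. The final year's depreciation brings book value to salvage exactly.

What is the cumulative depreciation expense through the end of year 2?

Depreciable base = $268,028 − $34,700 = $233,328.
Year 1: ⌊$268,028 × 200%/3⌋ = $178,685. Book value $89,343.
Year 2: ⌊$89,343 × 200%/3⌋ = $59,562, capped at $54,643. Book value $34,700.
Accumulated through year 2 = $268,028 − $34,700 = $233,328.

$233,328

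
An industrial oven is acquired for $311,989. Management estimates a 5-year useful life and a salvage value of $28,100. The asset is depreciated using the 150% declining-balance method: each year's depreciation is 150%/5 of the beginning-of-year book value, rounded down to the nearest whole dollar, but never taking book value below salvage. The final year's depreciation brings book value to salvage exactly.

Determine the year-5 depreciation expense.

$46,810

Depreciable base = $311,989 − $28,100 = $283,889.
Year 1: ⌊$311,989 × 150%/5⌋ = $93,596. Book value $218,393.
Year 2: ⌊$218,393 × 150%/5⌋ = $65,517. Book value $152,876.
Year 3: ⌊$152,876 × 150%/5⌋ = $45,862. Book value $107,014.
Year 4: ⌊$107,014 × 150%/5⌋ = $32,104. Book value $74,910.
Year 5 (final): $74,910 − $28,100 = $46,810. Book value $28,100.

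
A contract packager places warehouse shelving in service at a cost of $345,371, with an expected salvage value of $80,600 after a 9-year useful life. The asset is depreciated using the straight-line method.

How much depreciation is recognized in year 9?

$29,419

Depreciable base = $345,371 − $80,600 = $264,771.
Annual expense = $264,771 / 9 = $29,419.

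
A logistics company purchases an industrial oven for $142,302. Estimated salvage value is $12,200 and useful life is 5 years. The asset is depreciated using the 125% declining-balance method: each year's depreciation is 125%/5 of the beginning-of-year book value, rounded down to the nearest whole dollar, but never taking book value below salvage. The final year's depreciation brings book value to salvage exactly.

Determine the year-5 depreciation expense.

$32,827

Depreciable base = $142,302 − $12,200 = $130,102.
Year 1: ⌊$142,302 × 125%/5⌋ = $35,575. Book value $106,727.
Year 2: ⌊$106,727 × 125%/5⌋ = $26,681. Book value $80,046.
Year 3: ⌊$80,046 × 125%/5⌋ = $20,011. Book value $60,035.
Year 4: ⌊$60,035 × 125%/5⌋ = $15,008. Book value $45,027.
Year 5 (final): $45,027 − $12,200 = $32,827. Book value $12,200.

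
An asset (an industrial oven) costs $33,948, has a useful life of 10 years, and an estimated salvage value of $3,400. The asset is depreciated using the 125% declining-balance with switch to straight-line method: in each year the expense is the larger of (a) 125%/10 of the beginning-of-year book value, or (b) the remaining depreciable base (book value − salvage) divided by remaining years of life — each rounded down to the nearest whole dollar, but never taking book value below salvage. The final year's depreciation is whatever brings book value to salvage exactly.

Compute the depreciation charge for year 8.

Depreciable base = $33,948 − $3,400 = $30,548.
Year 1: DB = ⌊$33,948 × 125%/10⌋ = $4,243; SL = ⌊$30,548/10⌋ = $3,054 → take DB $4,243. Book value $29,705.
Year 2: DB = ⌊$29,705 × 125%/10⌋ = $3,713; SL = ⌊$26,305/9⌋ = $2,922 → take DB $3,713. Book value $25,992.
Year 3: DB = ⌊$25,992 × 125%/10⌋ = $3,249; SL = ⌊$22,592/8⌋ = $2,824 → take DB $3,249. Book value $22,743.
Year 4: DB = ⌊$22,743 × 125%/10⌋ = $2,842; SL = ⌊$19,343/7⌋ = $2,763 → take DB $2,842. Book value $19,901.
Year 5: DB = ⌊$19,901 × 125%/10⌋ = $2,487; SL = ⌊$16,501/6⌋ = $2,750 → take SL $2,750. Book value $17,151.
Year 6: DB = ⌊$17,151 × 125%/10⌋ = $2,143; SL = ⌊$13,751/5⌋ = $2,750 → take SL $2,750. Book value $14,401.
Year 7: DB = ⌊$14,401 × 125%/10⌋ = $1,800; SL = ⌊$11,001/4⌋ = $2,750 → take SL $2,750. Book value $11,651.
Year 8: DB = ⌊$11,651 × 125%/10⌋ = $1,456; SL = ⌊$8,251/3⌋ = $2,750 → take SL $2,750. Book value $8,901.

$2,750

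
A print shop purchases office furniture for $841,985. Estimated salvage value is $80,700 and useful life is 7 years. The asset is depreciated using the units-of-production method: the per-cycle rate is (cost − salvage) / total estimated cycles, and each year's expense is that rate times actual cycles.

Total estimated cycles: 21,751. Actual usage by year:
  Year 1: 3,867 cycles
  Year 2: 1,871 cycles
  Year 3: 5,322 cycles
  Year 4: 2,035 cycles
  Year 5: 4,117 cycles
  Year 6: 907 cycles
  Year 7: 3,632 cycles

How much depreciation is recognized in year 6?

Depreciable base = $841,985 − $80,700 = $761,285.
Rate = $761,285 / 21,751 cycles = $35 per cycle.
Year 1: 3,867 × $35 = $135,345. Book value $706,640.
Year 2: 1,871 × $35 = $65,485. Book value $641,155.
Year 3: 5,322 × $35 = $186,270. Book value $454,885.
Year 4: 2,035 × $35 = $71,225. Book value $383,660.
Year 5: 4,117 × $35 = $144,095. Book value $239,565.
Year 6: 907 × $35 = $31,745. Book value $207,820.

$31,745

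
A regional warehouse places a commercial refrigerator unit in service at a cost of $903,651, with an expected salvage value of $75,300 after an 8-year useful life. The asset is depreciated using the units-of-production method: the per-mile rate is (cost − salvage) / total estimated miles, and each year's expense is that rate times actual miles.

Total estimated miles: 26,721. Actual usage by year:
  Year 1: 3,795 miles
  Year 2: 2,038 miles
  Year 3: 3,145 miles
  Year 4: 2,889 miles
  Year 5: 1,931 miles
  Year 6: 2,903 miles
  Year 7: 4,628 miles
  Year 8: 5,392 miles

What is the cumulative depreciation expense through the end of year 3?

$278,318

Depreciable base = $903,651 − $75,300 = $828,351.
Rate = $828,351 / 26,721 miles = $31 per mile.
Year 1: 3,795 × $31 = $117,645. Book value $786,006.
Year 2: 2,038 × $31 = $63,178. Book value $722,828.
Year 3: 3,145 × $31 = $97,495. Book value $625,333.
Accumulated through year 3 = $903,651 − $625,333 = $278,318.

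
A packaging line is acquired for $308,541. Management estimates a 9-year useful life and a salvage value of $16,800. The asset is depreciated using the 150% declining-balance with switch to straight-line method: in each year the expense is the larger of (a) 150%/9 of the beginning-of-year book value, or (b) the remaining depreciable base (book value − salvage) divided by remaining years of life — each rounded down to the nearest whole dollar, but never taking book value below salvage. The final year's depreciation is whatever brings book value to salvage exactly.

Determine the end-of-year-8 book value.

$43,200

Depreciable base = $308,541 − $16,800 = $291,741.
Year 1: DB = ⌊$308,541 × 150%/9⌋ = $51,423; SL = ⌊$291,741/9⌋ = $32,415 → take DB $51,423. Book value $257,118.
Year 2: DB = ⌊$257,118 × 150%/9⌋ = $42,853; SL = ⌊$240,318/8⌋ = $30,039 → take DB $42,853. Book value $214,265.
Year 3: DB = ⌊$214,265 × 150%/9⌋ = $35,710; SL = ⌊$197,465/7⌋ = $28,209 → take DB $35,710. Book value $178,555.
Year 4: DB = ⌊$178,555 × 150%/9⌋ = $29,759; SL = ⌊$161,755/6⌋ = $26,959 → take DB $29,759. Book value $148,796.
Year 5: DB = ⌊$148,796 × 150%/9⌋ = $24,799; SL = ⌊$131,996/5⌋ = $26,399 → take SL $26,399. Book value $122,397.
Year 6: DB = ⌊$122,397 × 150%/9⌋ = $20,399; SL = ⌊$105,597/4⌋ = $26,399 → take SL $26,399. Book value $95,998.
Year 7: DB = ⌊$95,998 × 150%/9⌋ = $15,999; SL = ⌊$79,198/3⌋ = $26,399 → take SL $26,399. Book value $69,599.
Year 8: DB = ⌊$69,599 × 150%/9⌋ = $11,599; SL = ⌊$52,799/2⌋ = $26,399 → take SL $26,399. Book value $43,200.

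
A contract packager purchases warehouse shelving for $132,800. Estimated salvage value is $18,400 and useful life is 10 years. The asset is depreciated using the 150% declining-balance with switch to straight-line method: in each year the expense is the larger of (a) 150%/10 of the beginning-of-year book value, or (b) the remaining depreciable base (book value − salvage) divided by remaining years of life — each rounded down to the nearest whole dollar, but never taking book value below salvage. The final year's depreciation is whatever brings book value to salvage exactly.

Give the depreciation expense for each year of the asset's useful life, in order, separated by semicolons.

Depreciable base = $132,800 − $18,400 = $114,400.
Year 1: DB = ⌊$132,800 × 150%/10⌋ = $19,920; SL = ⌊$114,400/10⌋ = $11,440 → take DB $19,920. Book value $112,880.
Year 2: DB = ⌊$112,880 × 150%/10⌋ = $16,932; SL = ⌊$94,480/9⌋ = $10,497 → take DB $16,932. Book value $95,948.
Year 3: DB = ⌊$95,948 × 150%/10⌋ = $14,392; SL = ⌊$77,548/8⌋ = $9,693 → take DB $14,392. Book value $81,556.
Year 4: DB = ⌊$81,556 × 150%/10⌋ = $12,233; SL = ⌊$63,156/7⌋ = $9,022 → take DB $12,233. Book value $69,323.
Year 5: DB = ⌊$69,323 × 150%/10⌋ = $10,398; SL = ⌊$50,923/6⌋ = $8,487 → take DB $10,398. Book value $58,925.
Year 6: DB = ⌊$58,925 × 150%/10⌋ = $8,838; SL = ⌊$40,525/5⌋ = $8,105 → take DB $8,838. Book value $50,087.
Year 7: DB = ⌊$50,087 × 150%/10⌋ = $7,513; SL = ⌊$31,687/4⌋ = $7,921 → take SL $7,921. Book value $42,166.
Year 8: DB = ⌊$42,166 × 150%/10⌋ = $6,324; SL = ⌊$23,766/3⌋ = $7,922 → take SL $7,922. Book value $34,244.
Year 9: DB = ⌊$34,244 × 150%/10⌋ = $5,136; SL = ⌊$15,844/2⌋ = $7,922 → take SL $7,922. Book value $26,322.
Year 10 (final): $26,322 − $18,400 = $7,922. Book value $18,400.

$19,920; $16,932; $14,392; $12,233; $10,398; $8,838; $7,921; $7,922; $7,922; $7,922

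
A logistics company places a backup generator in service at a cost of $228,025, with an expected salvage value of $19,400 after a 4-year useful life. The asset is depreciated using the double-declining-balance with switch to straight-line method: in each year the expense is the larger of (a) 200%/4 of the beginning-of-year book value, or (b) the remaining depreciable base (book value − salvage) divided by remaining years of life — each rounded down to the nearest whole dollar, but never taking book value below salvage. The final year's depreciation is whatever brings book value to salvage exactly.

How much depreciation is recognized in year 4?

Depreciable base = $228,025 − $19,400 = $208,625.
Year 1: DB = ⌊$228,025 × 200%/4⌋ = $114,012; SL = ⌊$208,625/4⌋ = $52,156 → take DB $114,012. Book value $114,013.
Year 2: DB = ⌊$114,013 × 200%/4⌋ = $57,006; SL = ⌊$94,613/3⌋ = $31,537 → take DB $57,006. Book value $57,007.
Year 3: DB = ⌊$57,007 × 200%/4⌋ = $28,503; SL = ⌊$37,607/2⌋ = $18,803 → take DB $28,503. Book value $28,504.
Year 4 (final): $28,504 − $19,400 = $9,104. Book value $19,400.

$9,104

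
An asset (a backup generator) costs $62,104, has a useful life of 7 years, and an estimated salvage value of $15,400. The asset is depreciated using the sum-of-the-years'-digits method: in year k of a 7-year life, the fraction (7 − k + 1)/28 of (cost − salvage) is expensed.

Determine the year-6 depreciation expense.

$3,336

Depreciable base = $62,104 − $15,400 = $46,704.
Sum of the years' digits = 7+6+5+4+3+2+1 = 28.
Year 1: $46,704 × 7/28 = $11,676. Book value $50,428.
Year 2: $46,704 × 6/28 = $10,008. Book value $40,420.
Year 3: $46,704 × 5/28 = $8,340. Book value $32,080.
Year 4: $46,704 × 4/28 = $6,672. Book value $25,408.
Year 5: $46,704 × 3/28 = $5,004. Book value $20,404.
Year 6: $46,704 × 2/28 = $3,336. Book value $17,068.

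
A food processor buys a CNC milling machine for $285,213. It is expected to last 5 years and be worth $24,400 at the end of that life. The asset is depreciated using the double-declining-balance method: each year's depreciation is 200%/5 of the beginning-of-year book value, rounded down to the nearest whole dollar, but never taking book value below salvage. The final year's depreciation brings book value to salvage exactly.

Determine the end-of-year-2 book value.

$102,677

Depreciable base = $285,213 − $24,400 = $260,813.
Year 1: ⌊$285,213 × 200%/5⌋ = $114,085. Book value $171,128.
Year 2: ⌊$171,128 × 200%/5⌋ = $68,451. Book value $102,677.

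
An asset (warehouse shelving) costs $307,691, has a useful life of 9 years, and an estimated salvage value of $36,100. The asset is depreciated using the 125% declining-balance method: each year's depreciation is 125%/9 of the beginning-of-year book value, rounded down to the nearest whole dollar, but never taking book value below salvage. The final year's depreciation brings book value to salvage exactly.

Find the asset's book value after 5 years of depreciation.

$145,686

Depreciable base = $307,691 − $36,100 = $271,591.
Year 1: ⌊$307,691 × 125%/9⌋ = $42,734. Book value $264,957.
Year 2: ⌊$264,957 × 125%/9⌋ = $36,799. Book value $228,158.
Year 3: ⌊$228,158 × 125%/9⌋ = $31,688. Book value $196,470.
Year 4: ⌊$196,470 × 125%/9⌋ = $27,287. Book value $169,183.
Year 5: ⌊$169,183 × 125%/9⌋ = $23,497. Book value $145,686.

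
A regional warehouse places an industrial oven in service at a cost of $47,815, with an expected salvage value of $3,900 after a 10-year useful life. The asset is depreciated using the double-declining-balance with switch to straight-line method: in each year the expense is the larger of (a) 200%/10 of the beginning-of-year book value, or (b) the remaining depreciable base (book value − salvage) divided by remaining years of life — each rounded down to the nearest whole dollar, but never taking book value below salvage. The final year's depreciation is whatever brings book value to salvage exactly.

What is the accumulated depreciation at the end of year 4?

Depreciable base = $47,815 − $3,900 = $43,915.
Year 1: DB = ⌊$47,815 × 200%/10⌋ = $9,563; SL = ⌊$43,915/10⌋ = $4,391 → take DB $9,563. Book value $38,252.
Year 2: DB = ⌊$38,252 × 200%/10⌋ = $7,650; SL = ⌊$34,352/9⌋ = $3,816 → take DB $7,650. Book value $30,602.
Year 3: DB = ⌊$30,602 × 200%/10⌋ = $6,120; SL = ⌊$26,702/8⌋ = $3,337 → take DB $6,120. Book value $24,482.
Year 4: DB = ⌊$24,482 × 200%/10⌋ = $4,896; SL = ⌊$20,582/7⌋ = $2,940 → take DB $4,896. Book value $19,586.
Accumulated through year 4 = $47,815 − $19,586 = $28,229.

$28,229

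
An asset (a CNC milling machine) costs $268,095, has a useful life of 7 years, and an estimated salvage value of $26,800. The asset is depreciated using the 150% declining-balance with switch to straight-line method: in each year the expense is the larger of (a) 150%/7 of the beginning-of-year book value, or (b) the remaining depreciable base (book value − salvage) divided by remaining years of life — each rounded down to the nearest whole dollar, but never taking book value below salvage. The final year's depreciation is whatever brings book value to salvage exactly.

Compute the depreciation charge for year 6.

$25,126

Depreciable base = $268,095 − $26,800 = $241,295.
Year 1: DB = ⌊$268,095 × 150%/7⌋ = $57,448; SL = ⌊$241,295/7⌋ = $34,470 → take DB $57,448. Book value $210,647.
Year 2: DB = ⌊$210,647 × 150%/7⌋ = $45,138; SL = ⌊$183,847/6⌋ = $30,641 → take DB $45,138. Book value $165,509.
Year 3: DB = ⌊$165,509 × 150%/7⌋ = $35,466; SL = ⌊$138,709/5⌋ = $27,741 → take DB $35,466. Book value $130,043.
Year 4: DB = ⌊$130,043 × 150%/7⌋ = $27,866; SL = ⌊$103,243/4⌋ = $25,810 → take DB $27,866. Book value $102,177.
Year 5: DB = ⌊$102,177 × 150%/7⌋ = $21,895; SL = ⌊$75,377/3⌋ = $25,125 → take SL $25,125. Book value $77,052.
Year 6: DB = ⌊$77,052 × 150%/7⌋ = $16,511; SL = ⌊$50,252/2⌋ = $25,126 → take SL $25,126. Book value $51,926.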